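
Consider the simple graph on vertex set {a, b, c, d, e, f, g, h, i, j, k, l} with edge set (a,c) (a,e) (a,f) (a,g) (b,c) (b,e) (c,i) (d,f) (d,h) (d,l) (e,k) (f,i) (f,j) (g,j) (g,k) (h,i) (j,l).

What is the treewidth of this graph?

A width-3 tree decomposition is:
Bags: B1 = {d, h, j, l}  B2 = {d, f, h, j}  B3 = {f, h, i, j}  B4 = {f, g, i, j}  B5 = {a, f, g, i}  B6 = {a, c, g, i}  B7 = {a, c, g, k}  B8 = {a, c, e, k}  B9 = {b, c, e, k}
Tree: B1–B2, B2–B3, B3–B4, B4–B5, B5–B6, B6–B7, B7–B8, B8–B9
Every bag has size at most 4, so the width is 4 − 1 = 3 and tw(G) ≤ 3. For the lower bound: the 4 vertex sets {d,h,l}, {j}, {f}, {a,c,g,i} are disjoint, each induces a connected subgraph, and every pair is joined by at least one edge of G. Contracting each set to a single vertex therefore yields K_{4} as a minor, and since treewidth is minor-monotone, tw(G) ≥ tw(K_{4}) = 3. Therefore the treewidth is 3.

3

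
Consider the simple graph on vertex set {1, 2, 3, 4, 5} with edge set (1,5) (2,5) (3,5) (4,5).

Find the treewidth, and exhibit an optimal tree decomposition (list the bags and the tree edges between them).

Treewidth 1.
Bags: B1 = {2, 5}  B2 = {1, 5}  B3 = {4, 5}  B4 = {3, 5}
Tree: B1–B2, B2–B3, B2–B4

Each bag holds 2 vertices, so the decomposition has width 1, which upper-bounds the treewidth. G has an edge, so its treewidth is at least 1. The upper and lower bounds meet at 1, so that is the treewidth.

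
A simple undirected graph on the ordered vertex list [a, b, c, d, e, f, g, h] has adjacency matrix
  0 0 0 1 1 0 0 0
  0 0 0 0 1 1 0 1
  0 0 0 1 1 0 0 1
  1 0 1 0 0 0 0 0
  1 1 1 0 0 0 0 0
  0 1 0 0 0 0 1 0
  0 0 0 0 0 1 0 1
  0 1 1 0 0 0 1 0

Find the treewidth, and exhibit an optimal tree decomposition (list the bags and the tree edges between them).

Every bag has size at most 3, so the width is 3 − 1 = 2 and tw(G) ≤ 2. The edges f–g–h–b–f form a cycle, so G is not a tree and its treewidth is at least 2. The upper and lower bounds meet at 2, so that is the treewidth.

Treewidth 2.
Bags: B1 = {b, f, g}  B2 = {b, g, h}  B3 = {b, e, h}  B4 = {c, e, h}  B5 = {a, c, e}  B6 = {a, c, d}
Tree: B1–B2, B2–B3, B3–B4, B4–B5, B5–B6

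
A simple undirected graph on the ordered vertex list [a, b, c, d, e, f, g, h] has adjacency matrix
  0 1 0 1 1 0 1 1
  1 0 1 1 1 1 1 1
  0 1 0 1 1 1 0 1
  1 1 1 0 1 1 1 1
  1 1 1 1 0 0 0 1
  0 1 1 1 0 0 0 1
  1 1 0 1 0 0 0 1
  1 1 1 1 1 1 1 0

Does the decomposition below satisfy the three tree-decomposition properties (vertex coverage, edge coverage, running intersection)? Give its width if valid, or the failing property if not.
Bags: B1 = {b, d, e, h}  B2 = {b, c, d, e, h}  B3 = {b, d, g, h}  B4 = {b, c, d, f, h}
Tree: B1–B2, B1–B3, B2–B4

No — vertex a appears in no bag.

A tree decomposition must satisfy three properties: every vertex lies in some bag; for every edge, both endpoints lie together in some bag; and for every vertex, the bags containing it form a connected subtree. Here vertex a appears in no bag, so the decomposition is invalid.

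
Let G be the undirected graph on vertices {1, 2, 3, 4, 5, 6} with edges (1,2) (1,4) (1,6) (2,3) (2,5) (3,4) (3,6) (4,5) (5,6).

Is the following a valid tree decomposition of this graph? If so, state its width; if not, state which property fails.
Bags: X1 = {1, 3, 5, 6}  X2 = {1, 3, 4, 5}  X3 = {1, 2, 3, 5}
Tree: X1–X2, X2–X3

Yes; width 3.

Checking the three conditions: (i) the bags cover all of {1, 2, 3, 4, 5, 6}; (ii) for each edge, some bag contains both endpoints; (iii) the bags containing any fixed vertex form a subtree. All hold, so the decomposition is valid with width 4 − 1 = 3.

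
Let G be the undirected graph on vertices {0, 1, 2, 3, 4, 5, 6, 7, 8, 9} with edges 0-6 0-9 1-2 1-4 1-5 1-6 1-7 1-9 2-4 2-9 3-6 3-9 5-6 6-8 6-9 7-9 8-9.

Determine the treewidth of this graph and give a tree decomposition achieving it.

Each bag holds 3 vertices, so the decomposition has width 2, which upper-bounds the treewidth. Conversely, {1, 2, 9} is a clique of size 3, and the vertices of any clique must share a bag in every tree decomposition; so some bag has ≥ 3 vertices and tw(G) ≥ 2. Hence tw(G) = 2 exactly.

Treewidth 2.
One optimal decomposition is:
Bags: B1 = {1, 6, 9}  B2 = {1, 7, 9}  B3 = {1, 5, 6}  B4 = {1, 2, 9}  B5 = {1, 2, 4}  B6 = {3, 6, 9}  B7 = {0, 6, 9}  B8 = {6, 8, 9}
Tree: B1–B2, B1–B3, B2–B4, B4–B5, B1–B6, B1–B7, B7–B8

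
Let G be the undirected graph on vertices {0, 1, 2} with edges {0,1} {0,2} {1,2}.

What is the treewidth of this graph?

2

A width-2 tree decomposition is:
Bags: B1 = {0, 1, 2}
Tree: (single bag)
A single bag containing all 3 vertices is trivially a valid decomposition of width 2. For the lower bound, the 3 vertices {0, 1, 2} are pairwise adjacent, and any tree decomposition puts a clique entirely inside one bag — forcing width ≥ 2. Combining the bounds, tw(G) = 2.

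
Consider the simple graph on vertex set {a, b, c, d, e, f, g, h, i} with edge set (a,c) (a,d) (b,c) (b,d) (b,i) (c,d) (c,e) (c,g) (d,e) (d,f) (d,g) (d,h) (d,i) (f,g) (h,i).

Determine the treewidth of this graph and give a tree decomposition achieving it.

Every bag has size at most 3, so the width is 3 − 1 = 2 and tw(G) ≤ 2. On the other hand G contains the 3-clique {d, h, i}. A clique must lie in a single bag of any decomposition, so no decomposition can have width below 2. Combining the bounds, tw(G) = 2.

Treewidth 2.
One optimal decomposition is:
Bags: B1 = {c, d, g}  B2 = {b, c, d}  B3 = {b, d, i}  B4 = {c, d, e}  B5 = {a, c, d}  B6 = {d, f, g}  B7 = {d, h, i}
Tree: B1–B2, B2–B3, B1–B4, B2–B5, B1–B6, B3–B7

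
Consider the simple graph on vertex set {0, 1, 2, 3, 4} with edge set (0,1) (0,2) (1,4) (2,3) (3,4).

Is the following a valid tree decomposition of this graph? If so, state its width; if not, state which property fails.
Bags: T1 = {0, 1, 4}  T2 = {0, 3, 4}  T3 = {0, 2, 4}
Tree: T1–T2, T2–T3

No — edge (3,2) lies in no bag.

A tree decomposition must satisfy three properties: every vertex lies in some bag; for every edge, both endpoints lie together in some bag; and for every vertex, the bags containing it form a connected subtree. Here edge (3,2) lies in no bag, so the decomposition is invalid.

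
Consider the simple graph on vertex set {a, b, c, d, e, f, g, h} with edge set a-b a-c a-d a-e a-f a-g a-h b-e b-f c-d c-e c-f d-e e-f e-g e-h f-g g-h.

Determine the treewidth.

A width-3 tree decomposition is:
Bags: B1 = {a, c, e, f}  B2 = {a, e, f, g}  B3 = {a, c, d, e}  B4 = {a, e, g, h}  B5 = {a, b, e, f}
Tree: B1–B2, B1–B3, B2–B4, B1–B5
Each bag holds 4 vertices, so the decomposition has width 3, which upper-bounds the treewidth. On the other hand G contains the 4-clique {a, c, d, e}. A clique must lie in a single bag of any decomposition, so no decomposition can have width below 3. Hence tw(G) = 3 exactly.

3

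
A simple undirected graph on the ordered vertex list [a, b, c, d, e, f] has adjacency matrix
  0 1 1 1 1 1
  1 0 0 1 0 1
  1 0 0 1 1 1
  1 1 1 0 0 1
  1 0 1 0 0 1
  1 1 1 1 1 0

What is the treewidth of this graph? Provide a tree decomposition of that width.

Every bag has size at most 4, so the width is 4 − 1 = 3 and tw(G) ≤ 3. For the lower bound, the 4 vertices {a, c, d, f} are pairwise adjacent, and any tree decomposition puts a clique entirely inside one bag — forcing width ≥ 3. Hence tw(G) = 3 exactly.

Treewidth 3.
One optimal decomposition is:
Bags: B1 = {a, c, e, f}  B2 = {a, c, d, f}  B3 = {a, b, d, f}
Tree: B1–B2, B2–B3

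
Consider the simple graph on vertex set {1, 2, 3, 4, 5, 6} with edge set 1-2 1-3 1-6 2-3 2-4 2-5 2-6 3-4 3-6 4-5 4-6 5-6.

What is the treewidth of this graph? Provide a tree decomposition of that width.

Treewidth 3.
Bags: B1 = {2, 3, 4, 6}  B2 = {1, 2, 3, 6}  B3 = {2, 4, 5, 6}
Tree: B1–B2, B1–B3

Each bag holds 4 vertices, so the decomposition has width 3, which upper-bounds the treewidth. For the lower bound, the 4 vertices {1, 2, 3, 6} are pairwise adjacent, and any tree decomposition puts a clique entirely inside one bag — forcing width ≥ 3. Hence tw(G) = 3 exactly.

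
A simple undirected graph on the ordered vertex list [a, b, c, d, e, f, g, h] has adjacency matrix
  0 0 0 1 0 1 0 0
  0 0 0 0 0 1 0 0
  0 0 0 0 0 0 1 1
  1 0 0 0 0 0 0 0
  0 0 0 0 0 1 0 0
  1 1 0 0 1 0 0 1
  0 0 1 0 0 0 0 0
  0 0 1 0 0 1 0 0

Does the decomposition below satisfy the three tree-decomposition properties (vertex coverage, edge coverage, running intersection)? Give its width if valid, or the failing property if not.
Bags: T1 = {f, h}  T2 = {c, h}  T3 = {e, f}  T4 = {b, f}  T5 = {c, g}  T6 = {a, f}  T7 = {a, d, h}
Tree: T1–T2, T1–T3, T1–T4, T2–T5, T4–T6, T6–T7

No — bags containing vertex h are not connected in the tree.

A tree decomposition must satisfy three properties: every vertex lies in some bag; for every edge, both endpoints lie together in some bag; and for every vertex, the bags containing it form a connected subtree. Here bags containing vertex h are not connected in the tree, so the decomposition is invalid.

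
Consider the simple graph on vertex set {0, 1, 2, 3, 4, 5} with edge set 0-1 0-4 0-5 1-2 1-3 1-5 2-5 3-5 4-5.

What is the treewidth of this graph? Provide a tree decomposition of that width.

Treewidth 2.
Bags: B1 = {1, 2, 5}  B2 = {1, 3, 5}  B3 = {0, 1, 5}  B4 = {0, 4, 5}
Tree: B1–B2, B2–B3, B3–B4

Each bag holds 3 vertices, so the decomposition has width 2, which upper-bounds the treewidth. Conversely, {0, 1, 5} is a clique of size 3, and the vertices of any clique must share a bag in every tree decomposition; so some bag has ≥ 3 vertices and tw(G) ≥ 2. Combining the bounds, tw(G) = 2.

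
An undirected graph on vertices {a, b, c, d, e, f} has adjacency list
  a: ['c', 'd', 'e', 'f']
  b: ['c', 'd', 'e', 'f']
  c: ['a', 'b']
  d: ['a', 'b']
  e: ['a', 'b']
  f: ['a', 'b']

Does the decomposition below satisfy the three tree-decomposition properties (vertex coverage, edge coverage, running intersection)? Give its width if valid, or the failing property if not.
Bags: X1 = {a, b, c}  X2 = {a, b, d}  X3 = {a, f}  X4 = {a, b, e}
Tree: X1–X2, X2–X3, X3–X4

No — edge (b,f) lies in no bag.

A tree decomposition must satisfy three properties: every vertex lies in some bag; for every edge, both endpoints lie together in some bag; and for every vertex, the bags containing it form a connected subtree. Here edge (b,f) lies in no bag, so the decomposition is invalid.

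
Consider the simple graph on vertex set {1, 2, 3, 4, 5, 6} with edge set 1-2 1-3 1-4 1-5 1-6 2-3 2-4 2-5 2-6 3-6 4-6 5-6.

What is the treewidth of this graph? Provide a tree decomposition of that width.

Every bag has size at most 4, so the width is 4 − 1 = 3 and tw(G) ≤ 3. For the lower bound, the 4 vertices {1, 2, 3, 6} are pairwise adjacent, and any tree decomposition puts a clique entirely inside one bag — forcing width ≥ 3. Therefore the treewidth is 3.

Treewidth 3.
One optimal decomposition is:
Bags: B1 = {1, 2, 3, 6}  B2 = {1, 2, 5, 6}  B3 = {1, 2, 4, 6}
Tree: B1–B2, B1–B3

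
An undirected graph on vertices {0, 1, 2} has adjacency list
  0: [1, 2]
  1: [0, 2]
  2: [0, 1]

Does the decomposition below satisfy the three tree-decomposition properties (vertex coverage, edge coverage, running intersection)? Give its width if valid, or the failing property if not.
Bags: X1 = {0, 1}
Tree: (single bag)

A tree decomposition must satisfy three properties: every vertex lies in some bag; for every edge, both endpoints lie together in some bag; and for every vertex, the bags containing it form a connected subtree. Here vertex 2 appears in no bag, so the decomposition is invalid.

No — vertex 2 appears in no bag.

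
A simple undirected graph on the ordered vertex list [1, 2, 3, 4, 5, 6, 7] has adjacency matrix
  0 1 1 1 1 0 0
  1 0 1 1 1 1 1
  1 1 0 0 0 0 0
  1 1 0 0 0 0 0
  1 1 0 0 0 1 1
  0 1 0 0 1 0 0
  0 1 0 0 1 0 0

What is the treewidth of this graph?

A width-2 tree decomposition is:
Bags: B1 = {1, 2, 5}  B2 = {2, 5, 7}  B3 = {1, 2, 4}  B4 = {2, 5, 6}  B5 = {1, 2, 3}
Tree: B1–B2, B1–B3, B1–B4, B1–B5
The largest bag has 3 vertices, giving width 2; this decomposition certifies tw(G) ≤ 2. On the other hand G contains the 3-clique {1, 2, 3}. A clique must lie in a single bag of any decomposition, so no decomposition can have width below 2. Therefore the treewidth is 2.

2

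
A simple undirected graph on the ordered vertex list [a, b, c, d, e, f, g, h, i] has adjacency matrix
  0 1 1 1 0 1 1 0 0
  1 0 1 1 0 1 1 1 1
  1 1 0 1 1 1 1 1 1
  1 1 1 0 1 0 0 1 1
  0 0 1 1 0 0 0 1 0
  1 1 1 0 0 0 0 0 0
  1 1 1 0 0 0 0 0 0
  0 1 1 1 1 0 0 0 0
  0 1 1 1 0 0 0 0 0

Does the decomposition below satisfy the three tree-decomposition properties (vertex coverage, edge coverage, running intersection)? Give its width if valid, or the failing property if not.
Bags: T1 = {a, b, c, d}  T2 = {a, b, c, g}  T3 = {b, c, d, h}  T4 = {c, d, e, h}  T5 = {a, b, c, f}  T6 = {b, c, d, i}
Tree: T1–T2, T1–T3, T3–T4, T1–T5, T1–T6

Vertex coverage: the bags together contain {a, b, c, d, e, f, g, h, i}, the full vertex set. Edge coverage: each edge of G has both endpoints in at least one bag. Running intersection: for every vertex, the bags containing it form a connected subtree. All three properties hold, so this is a valid tree decomposition of width max|bag| − 1 = 3, and hence tw(G) ≤ 3.

Yes; width 3.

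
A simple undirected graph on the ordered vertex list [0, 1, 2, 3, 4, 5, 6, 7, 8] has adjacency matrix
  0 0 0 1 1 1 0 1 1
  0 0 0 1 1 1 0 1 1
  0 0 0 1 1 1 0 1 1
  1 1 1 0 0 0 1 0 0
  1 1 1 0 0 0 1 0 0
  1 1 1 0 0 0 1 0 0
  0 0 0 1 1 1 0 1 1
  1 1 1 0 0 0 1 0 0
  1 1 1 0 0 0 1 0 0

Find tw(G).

4

A width-4 tree decomposition is:
Bags: B1 = {0, 1, 2, 6, 7}  B2 = {0, 1, 2, 3, 6}  B3 = {0, 1, 2, 6, 8}  B4 = {0, 1, 2, 5, 6}  B5 = {0, 1, 2, 4, 6}
Tree: B1–B2, B2–B3, B3–B4, B4–B5
Each bag holds 5 vertices, so the decomposition has width 4, which upper-bounds the treewidth. For the lower bound: the 5 vertex sets {6,7}, {1,3}, {2,8}, {0}, {5} are disjoint, each induces a connected subgraph, and every pair is joined by at least one edge of G. Contracting each set to a single vertex therefore yields K_{5} as a minor, and since treewidth is minor-monotone, tw(G) ≥ tw(K_{5}) = 4. The upper and lower bounds meet at 4, so that is the treewidth.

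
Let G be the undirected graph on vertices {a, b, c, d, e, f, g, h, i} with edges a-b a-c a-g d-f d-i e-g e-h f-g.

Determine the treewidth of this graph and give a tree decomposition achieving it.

Treewidth 1.
One such decomposition:
Bags: B1 = {e, g}  B2 = {a, g}  B3 = {f, g}  B4 = {e, h}  B5 = {a, c}  B6 = {a, b}  B7 = {d, f}  B8 = {d, i}
Tree: B1–B2, B2–B3, B1–B4, B2–B5, B5–B6, B3–B7, B7–B8

Each bag holds 2 vertices, so the decomposition has width 1, which upper-bounds the treewidth. G has an edge, so its treewidth is at least 1. Combining the bounds, tw(G) = 1.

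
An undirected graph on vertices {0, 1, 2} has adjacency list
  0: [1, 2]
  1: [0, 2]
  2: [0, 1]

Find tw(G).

2

A width-2 tree decomposition is:
Bags: B1 = {0, 1, 2}
Tree: (single bag)
A single bag containing all 3 vertices is trivially a valid decomposition of width 2. Conversely, {0, 1, 2} is a clique of size 3, and the vertices of any clique must share a bag in every tree decomposition; so some bag has ≥ 3 vertices and tw(G) ≥ 2. Hence tw(G) = 2 exactly.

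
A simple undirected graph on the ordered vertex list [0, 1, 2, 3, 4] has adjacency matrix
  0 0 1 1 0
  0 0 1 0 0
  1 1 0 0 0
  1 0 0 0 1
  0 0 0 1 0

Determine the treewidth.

1

A width-1 tree decomposition is:
Bags: B1 = {3, 4}  B2 = {0, 3}  B3 = {0, 2}  B4 = {1, 2}
Tree: B1–B2, B2–B3, B3–B4
Every bag has size at most 2, so the width is 2 − 1 = 1 and tw(G) ≤ 1. Since G has at least one edge (e.g. 4–3), it is not an edgeless graph, so tw(G) ≥ 1. Hence tw(G) = 1 exactly.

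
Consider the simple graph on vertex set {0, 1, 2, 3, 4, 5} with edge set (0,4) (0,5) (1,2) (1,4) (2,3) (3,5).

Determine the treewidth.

A width-2 tree decomposition is:
Bags: B1 = {0, 3, 5}  B2 = {0, 2, 3}  B3 = {0, 1, 2}  B4 = {0, 1, 4}
Tree: B1–B2, B2–B3, B3–B4
Every bag has size at most 3, so the width is 3 − 1 = 2 and tw(G) ≤ 2. Since 0–5–3–2–1–4–0 is a cycle in G, G is not acyclic. Forests are exactly the graphs of treewidth ≤ 1, so tw(G) ≥ 2. Therefore the treewidth is 2.

2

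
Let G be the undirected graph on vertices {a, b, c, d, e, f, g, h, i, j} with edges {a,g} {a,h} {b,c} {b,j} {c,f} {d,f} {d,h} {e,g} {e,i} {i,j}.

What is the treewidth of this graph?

2

A width-2 tree decomposition is:
Bags: B1 = {a, e, g}  B2 = {a, e, h}  B3 = {d, e, h}  B4 = {d, e, f}  B5 = {c, e, f}  B6 = {b, c, e}  B7 = {b, e, j}  B8 = {e, i, j}
Tree: B1–B2, B2–B3, B3–B4, B4–B5, B5–B6, B6–B7, B7–B8
The largest bag has 3 vertices, giving width 2; this decomposition certifies tw(G) ≤ 2. The edges e–g–a–h–d–f–c–b–j–i–e form a cycle, so G is not a tree and its treewidth is at least 2. Hence tw(G) = 2 exactly.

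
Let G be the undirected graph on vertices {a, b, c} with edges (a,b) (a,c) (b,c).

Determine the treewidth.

A width-2 tree decomposition is:
Bags: B1 = {a, b, c}
Tree: (single bag)
With just one bag of size 3, the width is 3 − 1 = 2, so tw(G) ≤ 2. Conversely, {a, b, c} is a clique of size 3, and the vertices of any clique must share a bag in every tree decomposition; so some bag has ≥ 3 vertices and tw(G) ≥ 2. Therefore the treewidth is 2.

2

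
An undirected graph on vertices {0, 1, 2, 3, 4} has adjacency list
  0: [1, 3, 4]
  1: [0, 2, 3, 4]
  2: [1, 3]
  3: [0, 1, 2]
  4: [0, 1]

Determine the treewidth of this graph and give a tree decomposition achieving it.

Treewidth 2.
One such decomposition:
Bags: B1 = {0, 1, 3}  B2 = {1, 2, 3}  B3 = {0, 1, 4}
Tree: B1–B2, B1–B3

Each bag holds 3 vertices, so the decomposition has width 2, which upper-bounds the treewidth. Conversely, {0, 1, 3} is a clique of size 3, and the vertices of any clique must share a bag in every tree decomposition; so some bag has ≥ 3 vertices and tw(G) ≥ 2. Hence tw(G) = 2 exactly.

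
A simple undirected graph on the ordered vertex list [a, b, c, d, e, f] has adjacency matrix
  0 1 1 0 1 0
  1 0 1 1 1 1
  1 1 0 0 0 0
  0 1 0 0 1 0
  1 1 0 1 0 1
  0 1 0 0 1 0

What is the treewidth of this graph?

2

A width-2 tree decomposition is:
Bags: B1 = {a, b, e}  B2 = {b, e, f}  B3 = {a, b, c}  B4 = {b, d, e}
Tree: B1–B2, B1–B3, B2–B4
Each bag holds 3 vertices, so the decomposition has width 2, which upper-bounds the treewidth. On the other hand G contains the 3-clique {b, d, e}. A clique must lie in a single bag of any decomposition, so no decomposition can have width below 2. Therefore the treewidth is 2.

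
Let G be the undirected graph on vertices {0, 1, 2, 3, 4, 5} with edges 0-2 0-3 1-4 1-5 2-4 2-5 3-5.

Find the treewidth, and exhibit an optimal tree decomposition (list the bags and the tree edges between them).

Treewidth 2.
Bags: B1 = {0, 2, 3}  B2 = {2, 3, 5}  B3 = {2, 4, 5}  B4 = {1, 4, 5}
Tree: B1–B2, B2–B3, B3–B4

The largest bag has 3 vertices, giving width 2; this decomposition certifies tw(G) ≤ 2. Since 0–3–5–2–0 is a cycle in G, G is not acyclic. Forests are exactly the graphs of treewidth ≤ 1, so tw(G) ≥ 2. Therefore the treewidth is 2.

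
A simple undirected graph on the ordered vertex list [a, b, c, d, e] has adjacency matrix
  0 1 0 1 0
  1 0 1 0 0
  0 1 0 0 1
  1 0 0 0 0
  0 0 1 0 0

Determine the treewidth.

1

A width-1 tree decomposition is:
Bags: B1 = {a, d}  B2 = {a, b}  B3 = {b, c}  B4 = {c, e}
Tree: B1–B2, B2–B3, B3–B4
Each bag holds 2 vertices, so the decomposition has width 1, which upper-bounds the treewidth. G has an edge, so its treewidth is at least 1. Therefore the treewidth is 1.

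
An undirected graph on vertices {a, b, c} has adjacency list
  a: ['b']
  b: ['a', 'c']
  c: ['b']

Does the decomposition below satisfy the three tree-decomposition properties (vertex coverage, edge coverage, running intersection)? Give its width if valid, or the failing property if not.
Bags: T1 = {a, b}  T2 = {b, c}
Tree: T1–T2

Yes; width 1.

Every vertex of G appears in some bag (union = {a, b, c}); every edge is covered by a bag; and for each vertex v the set of bags containing v is connected in the bag tree. The decomposition is therefore valid. The largest bag has 2 vertices, so the width is 1.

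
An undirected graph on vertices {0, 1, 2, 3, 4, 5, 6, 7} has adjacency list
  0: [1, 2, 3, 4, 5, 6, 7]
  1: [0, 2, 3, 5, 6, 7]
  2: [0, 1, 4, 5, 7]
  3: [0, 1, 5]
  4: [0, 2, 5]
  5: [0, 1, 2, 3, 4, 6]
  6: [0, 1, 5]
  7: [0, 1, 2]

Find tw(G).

3

A width-3 tree decomposition is:
Bags: B1 = {0, 1, 2, 5}  B2 = {0, 1, 3, 5}  B3 = {0, 2, 4, 5}  B4 = {0, 1, 2, 7}  B5 = {0, 1, 5, 6}
Tree: B1–B2, B1–B3, B1–B4, B2–B5
Each bag holds 4 vertices, so the decomposition has width 3, which upper-bounds the treewidth. Conversely, {0, 1, 2, 5} is a clique of size 4, and the vertices of any clique must share a bag in every tree decomposition; so some bag has ≥ 4 vertices and tw(G) ≥ 3. Hence tw(G) = 3 exactly.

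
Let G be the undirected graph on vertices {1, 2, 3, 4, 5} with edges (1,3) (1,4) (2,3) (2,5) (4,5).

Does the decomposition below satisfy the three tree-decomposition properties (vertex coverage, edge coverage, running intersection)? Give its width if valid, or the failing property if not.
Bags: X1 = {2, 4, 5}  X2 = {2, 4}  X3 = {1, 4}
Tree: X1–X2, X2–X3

No — vertex 3 appears in no bag.

A tree decomposition must satisfy three properties: every vertex lies in some bag; for every edge, both endpoints lie together in some bag; and for every vertex, the bags containing it form a connected subtree. Here vertex 3 appears in no bag, so the decomposition is invalid.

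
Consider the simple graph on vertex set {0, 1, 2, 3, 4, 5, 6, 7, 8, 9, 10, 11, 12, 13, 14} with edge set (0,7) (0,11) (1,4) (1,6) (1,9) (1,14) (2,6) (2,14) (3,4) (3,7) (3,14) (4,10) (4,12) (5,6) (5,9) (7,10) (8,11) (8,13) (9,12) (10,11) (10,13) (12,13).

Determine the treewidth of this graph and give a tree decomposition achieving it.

Every bag has size at most 4, so the width is 4 − 1 = 3 and tw(G) ≤ 3. For the lower bound: the 4 vertex sets {0,8,11}, {7}, {10}, {3,4,12,13} are disjoint, each induces a connected subgraph, and every pair is joined by at least one edge of G. Contracting each set to a single vertex therefore yields K_{4} as a minor, and since treewidth is minor-monotone, tw(G) ≥ tw(K_{4}) = 3. Therefore the treewidth is 3.

Treewidth 3.
Bags: B1 = {0, 7, 8, 11}  B2 = {7, 8, 10, 11}  B3 = {7, 8, 10, 13}  B4 = {3, 7, 10, 13}  B5 = {3, 4, 10, 13}  B6 = {3, 4, 12, 13}  B7 = {3, 4, 12, 14}  B8 = {1, 4, 12, 14}  B9 = {1, 9, 12, 14}  B10 = {1, 2, 9, 14}  B11 = {1, 2, 6, 9}  B12 = {2, 5, 6, 9}
Tree: B1–B2, B2–B3, B3–B4, B4–B5, B5–B6, B6–B7, B7–B8, B8–B9, B9–B10, B10–B11, B11–B12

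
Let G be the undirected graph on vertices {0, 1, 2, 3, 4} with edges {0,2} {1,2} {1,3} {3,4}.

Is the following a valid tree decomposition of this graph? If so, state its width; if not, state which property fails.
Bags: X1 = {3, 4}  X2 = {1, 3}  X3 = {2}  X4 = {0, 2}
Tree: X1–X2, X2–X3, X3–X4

No — edge (1,2) lies in no bag.

A tree decomposition must satisfy three properties: every vertex lies in some bag; for every edge, both endpoints lie together in some bag; and for every vertex, the bags containing it form a connected subtree. Here edge (1,2) lies in no bag, so the decomposition is invalid.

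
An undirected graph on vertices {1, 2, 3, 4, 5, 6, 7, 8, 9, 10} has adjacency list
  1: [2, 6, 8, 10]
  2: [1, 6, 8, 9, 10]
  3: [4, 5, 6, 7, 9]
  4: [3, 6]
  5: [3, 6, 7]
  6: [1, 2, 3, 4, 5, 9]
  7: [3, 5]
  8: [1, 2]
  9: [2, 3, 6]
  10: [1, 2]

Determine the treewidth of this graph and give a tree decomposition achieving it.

Treewidth 2.
One optimal decomposition is:
Bags: B1 = {3, 6, 9}  B2 = {3, 5, 6}  B3 = {2, 6, 9}  B4 = {3, 5, 7}  B5 = {1, 2, 6}  B6 = {3, 4, 6}  B7 = {1, 2, 10}  B8 = {1, 2, 8}
Tree: B1–B2, B1–B3, B2–B4, B3–B5, B1–B6, B5–B7, B7–B8

Every bag has size at most 3, so the width is 3 − 1 = 2 and tw(G) ≤ 2. On the other hand G contains the 3-clique {1, 2, 8}. A clique must lie in a single bag of any decomposition, so no decomposition can have width below 2. The upper and lower bounds meet at 2, so that is the treewidth.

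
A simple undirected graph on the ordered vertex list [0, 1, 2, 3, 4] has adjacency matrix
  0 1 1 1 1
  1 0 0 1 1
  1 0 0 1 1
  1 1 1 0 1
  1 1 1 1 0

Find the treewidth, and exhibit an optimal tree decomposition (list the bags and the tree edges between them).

The largest bag has 4 vertices, giving width 3; this decomposition certifies tw(G) ≤ 3. Conversely, {0, 1, 3, 4} is a clique of size 4, and the vertices of any clique must share a bag in every tree decomposition; so some bag has ≥ 4 vertices and tw(G) ≥ 3. Therefore the treewidth is 3.

Treewidth 3.
Bags: B1 = {0, 2, 3, 4}  B2 = {0, 1, 3, 4}
Tree: B1–B2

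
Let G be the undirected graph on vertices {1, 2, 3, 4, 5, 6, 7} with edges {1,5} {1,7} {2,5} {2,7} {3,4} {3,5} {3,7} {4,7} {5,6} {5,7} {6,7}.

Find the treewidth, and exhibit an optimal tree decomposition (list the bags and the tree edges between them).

Treewidth 2.
One such decomposition:
Bags: B1 = {5, 6, 7}  B2 = {3, 5, 7}  B3 = {1, 5, 7}  B4 = {3, 4, 7}  B5 = {2, 5, 7}
Tree: B1–B2, B2–B3, B2–B4, B3–B5

Every bag has size at most 3, so the width is 3 − 1 = 2 and tw(G) ≤ 2. Conversely, {3, 4, 7} is a clique of size 3, and the vertices of any clique must share a bag in every tree decomposition; so some bag has ≥ 3 vertices and tw(G) ≥ 2. Combining the bounds, tw(G) = 2.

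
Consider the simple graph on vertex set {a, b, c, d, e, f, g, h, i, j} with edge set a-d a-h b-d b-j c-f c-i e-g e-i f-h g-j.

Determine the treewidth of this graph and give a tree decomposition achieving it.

Treewidth 2.
Bags: B1 = {e, g, j}  B2 = {b, e, j}  B3 = {b, d, e}  B4 = {a, d, e}  B5 = {a, e, h}  B6 = {e, f, h}  B7 = {c, e, f}  B8 = {c, e, i}
Tree: B1–B2, B2–B3, B3–B4, B4–B5, B5–B6, B6–B7, B7–B8

Every bag has size at most 3, so the width is 3 − 1 = 2 and tw(G) ≤ 2. The edges e–g–j–b–d–a–h–f–c–i–e form a cycle, so G is not a tree and its treewidth is at least 2. Hence tw(G) = 2 exactly.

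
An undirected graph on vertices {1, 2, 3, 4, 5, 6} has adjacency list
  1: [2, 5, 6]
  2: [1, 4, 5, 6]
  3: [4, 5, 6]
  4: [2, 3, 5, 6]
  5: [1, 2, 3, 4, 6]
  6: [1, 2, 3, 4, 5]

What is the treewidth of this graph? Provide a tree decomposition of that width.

Each bag holds 4 vertices, so the decomposition has width 3, which upper-bounds the treewidth. Conversely, {1, 2, 5, 6} is a clique of size 4, and the vertices of any clique must share a bag in every tree decomposition; so some bag has ≥ 4 vertices and tw(G) ≥ 3. The upper and lower bounds meet at 3, so that is the treewidth.

Treewidth 3.
One such decomposition:
Bags: B1 = {1, 2, 5, 6}  B2 = {2, 4, 5, 6}  B3 = {3, 4, 5, 6}
Tree: B1–B2, B2–B3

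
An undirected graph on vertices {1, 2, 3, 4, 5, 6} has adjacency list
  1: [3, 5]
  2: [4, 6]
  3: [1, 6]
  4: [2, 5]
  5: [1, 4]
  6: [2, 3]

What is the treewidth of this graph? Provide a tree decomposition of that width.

Treewidth 2.
One such decomposition:
Bags: B1 = {1, 3, 5}  B2 = {3, 4, 5}  B3 = {2, 3, 4}  B4 = {2, 3, 6}
Tree: B1–B2, B2–B3, B3–B4

Every bag has size at most 3, so the width is 3 − 1 = 2 and tw(G) ≤ 2. The edges 3–1–5–4–2–6–3 form a cycle, so G is not a tree and its treewidth is at least 2. The upper and lower bounds meet at 2, so that is the treewidth.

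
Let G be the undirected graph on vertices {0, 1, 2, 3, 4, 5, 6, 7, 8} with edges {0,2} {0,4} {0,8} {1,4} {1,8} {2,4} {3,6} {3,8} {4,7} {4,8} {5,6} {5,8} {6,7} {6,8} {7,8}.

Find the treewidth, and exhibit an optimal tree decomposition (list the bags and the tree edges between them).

The largest bag has 3 vertices, giving width 2; this decomposition certifies tw(G) ≤ 2. Conversely, {3, 6, 8} is a clique of size 3, and the vertices of any clique must share a bag in every tree decomposition; so some bag has ≥ 3 vertices and tw(G) ≥ 2. Hence tw(G) = 2 exactly.

Treewidth 2.
One optimal decomposition is:
Bags: B1 = {0, 4, 8}  B2 = {4, 7, 8}  B3 = {6, 7, 8}  B4 = {0, 2, 4}  B5 = {3, 6, 8}  B6 = {1, 4, 8}  B7 = {5, 6, 8}
Tree: B1–B2, B2–B3, B1–B4, B3–B5, B1–B6, B3–B7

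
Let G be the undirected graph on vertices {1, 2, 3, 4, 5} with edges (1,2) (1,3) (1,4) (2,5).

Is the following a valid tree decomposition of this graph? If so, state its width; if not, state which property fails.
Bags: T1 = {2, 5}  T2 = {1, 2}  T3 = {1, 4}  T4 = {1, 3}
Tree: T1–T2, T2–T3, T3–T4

Every vertex of G appears in some bag (union = {1, 2, 3, 4, 5}); every edge is covered by a bag; and for each vertex v the set of bags containing v is connected in the bag tree. The decomposition is therefore valid. The largest bag has 2 vertices, so the width is 1.

Yes; width 1.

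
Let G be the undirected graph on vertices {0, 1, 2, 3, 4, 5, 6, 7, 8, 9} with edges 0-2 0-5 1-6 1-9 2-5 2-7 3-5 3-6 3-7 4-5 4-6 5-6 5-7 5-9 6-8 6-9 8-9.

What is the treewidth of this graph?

2

A width-2 tree decomposition is:
Bags: B1 = {4, 5, 6}  B2 = {3, 5, 6}  B3 = {3, 5, 7}  B4 = {2, 5, 7}  B5 = {5, 6, 9}  B6 = {1, 6, 9}  B7 = {6, 8, 9}  B8 = {0, 2, 5}
Tree: B1–B2, B2–B3, B3–B4, B1–B5, B5–B6, B5–B7, B4–B8
The largest bag has 3 vertices, giving width 2; this decomposition certifies tw(G) ≤ 2. On the other hand G contains the 3-clique {6, 8, 9}. A clique must lie in a single bag of any decomposition, so no decomposition can have width below 2. Combining the bounds, tw(G) = 2.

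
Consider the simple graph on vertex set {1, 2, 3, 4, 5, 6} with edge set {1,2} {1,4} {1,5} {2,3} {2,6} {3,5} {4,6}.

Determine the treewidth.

2

A width-2 tree decomposition is:
Bags: B1 = {1, 3, 5}  B2 = {1, 2, 3}  B3 = {1, 2, 4}  B4 = {2, 4, 6}
Tree: B1–B2, B2–B3, B3–B4
Every bag has size at most 3, so the width is 3 − 1 = 2 and tw(G) ≤ 2. For the lower bound, G contains the cycle 5–3–2–1–5, so G is not a forest; only forests have treewidth ≤ 1, hence tw(G) ≥ 2. Combining the bounds, tw(G) = 2.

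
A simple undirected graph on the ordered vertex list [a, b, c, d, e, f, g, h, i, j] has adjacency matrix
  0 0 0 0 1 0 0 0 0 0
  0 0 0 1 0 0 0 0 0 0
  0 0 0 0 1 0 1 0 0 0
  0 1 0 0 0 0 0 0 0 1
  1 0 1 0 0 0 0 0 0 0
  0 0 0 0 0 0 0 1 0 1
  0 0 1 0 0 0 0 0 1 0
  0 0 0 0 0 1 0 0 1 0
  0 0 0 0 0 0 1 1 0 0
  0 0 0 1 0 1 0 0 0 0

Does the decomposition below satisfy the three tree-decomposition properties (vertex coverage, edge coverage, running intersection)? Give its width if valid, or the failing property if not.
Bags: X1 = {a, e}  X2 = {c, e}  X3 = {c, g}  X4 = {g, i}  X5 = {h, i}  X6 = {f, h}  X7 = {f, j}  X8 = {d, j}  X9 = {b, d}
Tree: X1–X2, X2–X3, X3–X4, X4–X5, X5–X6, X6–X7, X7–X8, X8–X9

Checking the three conditions: (i) the bags cover all of {a, b, c, d, e, f, g, h, i, j}; (ii) for each edge, some bag contains both endpoints; (iii) the bags containing any fixed vertex form a subtree. All hold, so the decomposition is valid with width 2 − 1 = 1.

Yes; width 1.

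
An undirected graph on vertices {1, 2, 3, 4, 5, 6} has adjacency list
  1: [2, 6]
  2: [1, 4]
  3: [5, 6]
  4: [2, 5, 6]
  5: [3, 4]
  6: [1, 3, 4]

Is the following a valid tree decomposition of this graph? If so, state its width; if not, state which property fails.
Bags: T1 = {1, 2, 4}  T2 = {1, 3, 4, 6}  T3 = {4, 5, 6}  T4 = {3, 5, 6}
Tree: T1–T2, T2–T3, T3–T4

No — bags containing vertex 3 are not connected in the tree.

A tree decomposition must satisfy three properties: every vertex lies in some bag; for every edge, both endpoints lie together in some bag; and for every vertex, the bags containing it form a connected subtree. Here bags containing vertex 3 are not connected in the tree, so the decomposition is invalid.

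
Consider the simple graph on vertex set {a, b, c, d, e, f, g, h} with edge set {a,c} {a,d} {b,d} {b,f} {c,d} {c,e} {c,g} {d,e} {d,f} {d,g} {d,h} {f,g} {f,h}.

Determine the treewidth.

2

A width-2 tree decomposition is:
Bags: B1 = {c, d, e}  B2 = {c, d, g}  B3 = {d, f, g}  B4 = {d, f, h}  B5 = {a, c, d}  B6 = {b, d, f}
Tree: B1–B2, B2–B3, B3–B4, B2–B5, B4–B6
Each bag holds 3 vertices, so the decomposition has width 2, which upper-bounds the treewidth. For the lower bound, the 3 vertices {a, c, d} are pairwise adjacent, and any tree decomposition puts a clique entirely inside one bag — forcing width ≥ 2. Hence tw(G) = 2 exactly.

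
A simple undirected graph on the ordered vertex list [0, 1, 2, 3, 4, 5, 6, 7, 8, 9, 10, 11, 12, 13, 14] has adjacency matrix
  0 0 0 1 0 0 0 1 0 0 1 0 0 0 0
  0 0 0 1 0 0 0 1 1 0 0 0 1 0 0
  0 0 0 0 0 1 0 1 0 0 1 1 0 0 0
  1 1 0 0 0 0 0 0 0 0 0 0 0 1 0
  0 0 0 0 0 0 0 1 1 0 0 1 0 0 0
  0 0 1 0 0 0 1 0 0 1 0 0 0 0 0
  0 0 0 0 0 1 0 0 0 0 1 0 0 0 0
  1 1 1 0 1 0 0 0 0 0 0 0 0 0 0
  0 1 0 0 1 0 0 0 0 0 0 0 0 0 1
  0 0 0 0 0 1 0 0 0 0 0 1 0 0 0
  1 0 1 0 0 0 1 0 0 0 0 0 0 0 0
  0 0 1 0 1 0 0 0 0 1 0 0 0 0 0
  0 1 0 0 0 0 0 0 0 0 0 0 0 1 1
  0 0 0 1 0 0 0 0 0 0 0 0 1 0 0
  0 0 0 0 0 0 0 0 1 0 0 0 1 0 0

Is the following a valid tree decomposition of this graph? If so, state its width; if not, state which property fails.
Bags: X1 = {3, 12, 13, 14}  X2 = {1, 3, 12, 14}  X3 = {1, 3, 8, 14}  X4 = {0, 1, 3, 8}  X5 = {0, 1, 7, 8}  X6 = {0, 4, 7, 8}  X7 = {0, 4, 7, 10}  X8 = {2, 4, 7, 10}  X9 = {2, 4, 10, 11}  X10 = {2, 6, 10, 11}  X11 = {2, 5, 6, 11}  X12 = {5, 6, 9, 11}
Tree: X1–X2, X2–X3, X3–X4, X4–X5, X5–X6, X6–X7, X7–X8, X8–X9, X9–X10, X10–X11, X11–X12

Yes; width 3.

Checking the three conditions: (i) the bags cover all of {0, 1, 2, 3, 4, 5, 6, 7, 8, 9, 10, 11, 12, 13, 14}; (ii) for each edge, some bag contains both endpoints; (iii) the bags containing any fixed vertex form a subtree. All hold, so the decomposition is valid with width 4 − 1 = 3.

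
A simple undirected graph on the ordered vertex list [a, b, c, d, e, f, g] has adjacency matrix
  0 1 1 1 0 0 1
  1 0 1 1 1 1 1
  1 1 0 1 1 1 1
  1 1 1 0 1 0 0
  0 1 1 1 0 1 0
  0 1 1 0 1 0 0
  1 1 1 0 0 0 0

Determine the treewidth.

A width-3 tree decomposition is:
Bags: B1 = {a, b, c, d}  B2 = {b, c, d, e}  B3 = {b, c, e, f}  B4 = {a, b, c, g}
Tree: B1–B2, B2–B3, B1–B4
The largest bag has 4 vertices, giving width 3; this decomposition certifies tw(G) ≤ 3. For the lower bound, the 4 vertices {b, c, d, e} are pairwise adjacent, and any tree decomposition puts a clique entirely inside one bag — forcing width ≥ 3. Therefore the treewidth is 3.

3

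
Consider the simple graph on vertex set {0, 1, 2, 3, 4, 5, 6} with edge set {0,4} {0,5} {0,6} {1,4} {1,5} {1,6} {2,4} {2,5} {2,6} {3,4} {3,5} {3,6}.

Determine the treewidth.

3

A width-3 tree decomposition is:
Bags: B1 = {0, 4, 5, 6}  B2 = {1, 4, 5, 6}  B3 = {2, 4, 5, 6}  B4 = {3, 4, 5, 6}
Tree: B1–B2, B2–B3, B3–B4
The largest bag has 4 vertices, giving width 3; this decomposition certifies tw(G) ≤ 3. For the lower bound: the 4 vertex sets {0,4}, {1,6}, {5}, {2} are disjoint, each induces a connected subgraph, and every pair is joined by at least one edge of G. Contracting each set to a single vertex therefore yields K_{4} as a minor, and since treewidth is minor-monotone, tw(G) ≥ tw(K_{4}) = 3. Therefore the treewidth is 3.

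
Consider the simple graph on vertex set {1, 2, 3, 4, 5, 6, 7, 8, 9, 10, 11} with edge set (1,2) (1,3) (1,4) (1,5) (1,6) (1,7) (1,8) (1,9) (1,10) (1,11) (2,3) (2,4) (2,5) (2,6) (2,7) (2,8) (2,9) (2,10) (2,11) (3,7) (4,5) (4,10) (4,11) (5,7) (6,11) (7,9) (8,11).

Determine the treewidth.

3

A width-3 tree decomposition is:
Bags: B1 = {1, 2, 4, 5}  B2 = {1, 2, 5, 7}  B3 = {1, 2, 4, 11}  B4 = {1, 2, 8, 11}  B5 = {1, 2, 3, 7}  B6 = {1, 2, 7, 9}  B7 = {1, 2, 6, 11}  B8 = {1, 2, 4, 10}
Tree: B1–B2, B1–B3, B3–B4, B2–B5, B5–B6, B4–B7, B1–B8
The largest bag has 4 vertices, giving width 3; this decomposition certifies tw(G) ≤ 3. Conversely, {1, 2, 3, 7} is a clique of size 4, and the vertices of any clique must share a bag in every tree decomposition; so some bag has ≥ 4 vertices and tw(G) ≥ 3. Therefore the treewidth is 3.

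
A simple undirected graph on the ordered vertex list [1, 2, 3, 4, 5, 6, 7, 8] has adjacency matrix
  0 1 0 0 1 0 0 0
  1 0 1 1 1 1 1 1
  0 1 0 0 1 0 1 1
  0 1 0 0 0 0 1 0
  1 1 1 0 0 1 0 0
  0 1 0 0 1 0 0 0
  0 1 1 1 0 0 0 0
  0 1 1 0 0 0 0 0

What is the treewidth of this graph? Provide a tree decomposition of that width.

Treewidth 2.
One optimal decomposition is:
Bags: B1 = {1, 2, 5}  B2 = {2, 3, 5}  B3 = {2, 3, 7}  B4 = {2, 3, 8}  B5 = {2, 4, 7}  B6 = {2, 5, 6}
Tree: B1–B2, B2–B3, B2–B4, B3–B5, B1–B6

Every bag has size at most 3, so the width is 3 − 1 = 2 and tw(G) ≤ 2. For the lower bound, the 3 vertices {1, 2, 5} are pairwise adjacent, and any tree decomposition puts a clique entirely inside one bag — forcing width ≥ 2. Combining the bounds, tw(G) = 2.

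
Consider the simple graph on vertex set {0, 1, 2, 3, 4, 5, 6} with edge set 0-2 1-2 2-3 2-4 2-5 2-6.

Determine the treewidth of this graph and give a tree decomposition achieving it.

Each bag holds 2 vertices, so the decomposition has width 1, which upper-bounds the treewidth. Any graph with an edge has treewidth ≥ 1, and G has the edge 2–1. Therefore the treewidth is 1.

Treewidth 1.
Bags: B1 = {1, 2}  B2 = {0, 2}  B3 = {2, 6}  B4 = {2, 4}  B5 = {2, 5}  B6 = {2, 3}
Tree: B1–B2, B2–B3, B3–B4, B2–B5, B2–B6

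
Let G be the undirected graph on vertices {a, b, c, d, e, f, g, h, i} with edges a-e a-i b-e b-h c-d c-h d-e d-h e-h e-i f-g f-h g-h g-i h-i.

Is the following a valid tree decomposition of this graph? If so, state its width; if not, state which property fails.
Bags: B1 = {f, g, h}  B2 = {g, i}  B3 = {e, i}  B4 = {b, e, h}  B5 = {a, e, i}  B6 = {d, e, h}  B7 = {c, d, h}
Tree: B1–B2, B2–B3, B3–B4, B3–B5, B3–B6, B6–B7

A tree decomposition must satisfy three properties: every vertex lies in some bag; for every edge, both endpoints lie together in some bag; and for every vertex, the bags containing it form a connected subtree. Here edge (h,i) lies in no bag, so the decomposition is invalid.

No — edge (h,i) lies in no bag.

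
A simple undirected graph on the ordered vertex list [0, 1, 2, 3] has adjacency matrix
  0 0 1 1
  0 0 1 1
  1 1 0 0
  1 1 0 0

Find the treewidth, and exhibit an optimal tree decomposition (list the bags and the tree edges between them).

Every bag has size at most 3, so the width is 3 − 1 = 2 and tw(G) ≤ 2. Since 1–3–0–2–1 is a cycle in G, G is not acyclic. Forests are exactly the graphs of treewidth ≤ 1, so tw(G) ≥ 2. The upper and lower bounds meet at 2, so that is the treewidth.

Treewidth 2.
Bags: B1 = {0, 1, 3}  B2 = {0, 1, 2}
Tree: B1–B2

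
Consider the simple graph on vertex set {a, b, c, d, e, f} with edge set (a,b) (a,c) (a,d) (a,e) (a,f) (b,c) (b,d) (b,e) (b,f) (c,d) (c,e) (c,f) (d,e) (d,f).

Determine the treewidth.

4

A width-4 tree decomposition is:
Bags: B1 = {a, b, c, d, f}  B2 = {a, b, c, d, e}
Tree: B1–B2
Each bag holds 5 vertices, so the decomposition has width 4, which upper-bounds the treewidth. Conversely, {a, b, c, d, e} is a clique of size 5, and the vertices of any clique must share a bag in every tree decomposition; so some bag has ≥ 5 vertices and tw(G) ≥ 4. Combining the bounds, tw(G) = 4.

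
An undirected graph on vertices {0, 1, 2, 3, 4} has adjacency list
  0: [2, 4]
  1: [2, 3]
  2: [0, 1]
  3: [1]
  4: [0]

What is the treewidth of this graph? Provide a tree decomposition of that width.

Treewidth 1.
One such decomposition:
Bags: B1 = {1, 2}  B2 = {0, 2}  B3 = {0, 4}  B4 = {1, 3}
Tree: B1–B2, B2–B3, B1–B4

Every bag has size at most 2, so the width is 2 − 1 = 1 and tw(G) ≤ 1. G has an edge, so its treewidth is at least 1. Hence tw(G) = 1 exactly.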